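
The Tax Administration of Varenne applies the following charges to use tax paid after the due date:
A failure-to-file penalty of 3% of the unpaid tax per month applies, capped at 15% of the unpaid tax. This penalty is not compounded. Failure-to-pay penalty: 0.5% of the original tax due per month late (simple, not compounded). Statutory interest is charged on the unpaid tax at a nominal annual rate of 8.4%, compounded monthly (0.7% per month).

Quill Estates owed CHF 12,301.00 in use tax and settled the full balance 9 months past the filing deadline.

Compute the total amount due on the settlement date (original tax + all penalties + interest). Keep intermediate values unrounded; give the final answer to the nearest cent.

Failure-to-file: 9 × 3% × CHF 12,301.00 = CHF 3,321.27, capped at 15% × CHF 12,301.00 = CHF 1,845.15
Failure-to-pay penalty: 9 × 0.5% × CHF 12,301.00 = CHF 553.55…
Interest: CHF 12,301.00 × ((1 + 0.007)^9 − 1) = CHF 12,301.00 × 0.0647931… = CHF 797.0201…
Total = CHF 12,301.00 + CHF 2,398.6950 + CHF 797.0201… = CHF 15,496.72

CHF 15,496.72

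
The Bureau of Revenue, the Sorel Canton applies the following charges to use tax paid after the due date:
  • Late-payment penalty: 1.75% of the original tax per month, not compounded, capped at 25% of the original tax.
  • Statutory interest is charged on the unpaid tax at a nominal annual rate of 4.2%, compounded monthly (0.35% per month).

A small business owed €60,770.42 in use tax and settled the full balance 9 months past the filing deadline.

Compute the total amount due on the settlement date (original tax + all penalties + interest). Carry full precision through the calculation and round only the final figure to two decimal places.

€72,283.05

Penalty: 9 × 1.75% × €60,770.42 = €9,571.34… (below the 25% cap of €15,192.61…)
Interest: €60,770.42 × ((1 + 0.0035)^9 − 1) = €60,770.42 × 0.0319446… = €1,941.2880…
Total = €60,770.42 + €9,571.3412… + €1,941.2880… = €72,283.05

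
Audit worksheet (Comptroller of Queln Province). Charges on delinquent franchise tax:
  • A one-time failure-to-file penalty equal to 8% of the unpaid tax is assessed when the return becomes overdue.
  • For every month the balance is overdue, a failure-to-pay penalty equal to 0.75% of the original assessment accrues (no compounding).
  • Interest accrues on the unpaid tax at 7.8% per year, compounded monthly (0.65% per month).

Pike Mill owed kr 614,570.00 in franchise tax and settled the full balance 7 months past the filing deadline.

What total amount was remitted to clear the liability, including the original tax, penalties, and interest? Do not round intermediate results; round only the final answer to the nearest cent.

kr 724,514.68

Failure-to-file penalty: 8% × kr 614,570.00 = kr 49,165.60
Failure-to-pay penalty: 7 × 0.75% × kr 614,570.00 = kr 32,264.93…
Interest: kr 614,570.00 × ((1 + 0.0065)^7 − 1) = kr 614,570.00 × 0.0463969… = kr 28,514.1579…
Total = kr 614,570.00 + kr 81,430.5250 + kr 28,514.1579… = kr 724,514.68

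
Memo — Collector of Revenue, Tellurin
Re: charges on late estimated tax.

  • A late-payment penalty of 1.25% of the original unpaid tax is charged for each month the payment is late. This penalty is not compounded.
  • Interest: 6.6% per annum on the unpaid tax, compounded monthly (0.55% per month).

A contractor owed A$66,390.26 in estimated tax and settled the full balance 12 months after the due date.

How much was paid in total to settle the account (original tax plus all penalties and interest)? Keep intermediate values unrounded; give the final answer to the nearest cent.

A$80,865.56

Late-payment penalty = 1.25% × A$66,390.26 × 12 mo = A$9,958.54…
Interest: A$66,390.26 × ((1 + 0.0055)^12 − 1) = A$66,390.26 × 0.0680336… = A$4,516.7657…
Total = A$66,390.26 + A$9,958.5390 + A$4,516.7657… = A$80,865.56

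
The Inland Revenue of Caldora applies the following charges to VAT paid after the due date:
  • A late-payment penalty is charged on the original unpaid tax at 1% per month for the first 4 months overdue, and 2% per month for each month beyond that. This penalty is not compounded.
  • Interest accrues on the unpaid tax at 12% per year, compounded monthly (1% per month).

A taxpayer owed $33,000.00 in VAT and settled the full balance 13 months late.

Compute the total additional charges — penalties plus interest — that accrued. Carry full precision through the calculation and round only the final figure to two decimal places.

Penalty, months 1–4: 4 × 1% × $33,000.00 = $1,320.00
Penalty, months 5–13: 9 × 2% × $33,000.00 = $5,940.00
Interest: $33,000.00 × ((1 + 0.01)^13 − 1) = $33,000.00 × 0.1380933… = $4,557.0783…
Penalties + interest = $7,260.0000 + $4,557.0783… = $11,817.08

$11,817.08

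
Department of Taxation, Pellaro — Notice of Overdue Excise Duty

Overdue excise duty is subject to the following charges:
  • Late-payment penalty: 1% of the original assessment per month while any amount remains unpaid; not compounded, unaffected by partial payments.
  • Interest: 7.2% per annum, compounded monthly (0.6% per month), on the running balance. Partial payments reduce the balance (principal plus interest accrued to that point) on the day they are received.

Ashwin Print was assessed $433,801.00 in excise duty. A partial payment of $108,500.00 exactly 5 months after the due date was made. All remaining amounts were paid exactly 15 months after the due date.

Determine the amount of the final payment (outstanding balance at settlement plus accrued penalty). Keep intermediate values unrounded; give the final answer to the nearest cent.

Balance at month 5: $433,801.0000 × (1 + 0.006)^5 = $446,972.1382…
After $108,500.00 payment: $446,972.1382… − $108,500.00 = $338,472.1382…
Balance at month 15: $338,472.1382… × (1 + 0.006)^10 = $359,337.6573…
Penalty: 15 × 1% × $433,801.00 = $65,070.15
Final settlement = outstanding balance + penalty = $359,337.6573… + $65,070.15 = $424,407.81

$424,407.81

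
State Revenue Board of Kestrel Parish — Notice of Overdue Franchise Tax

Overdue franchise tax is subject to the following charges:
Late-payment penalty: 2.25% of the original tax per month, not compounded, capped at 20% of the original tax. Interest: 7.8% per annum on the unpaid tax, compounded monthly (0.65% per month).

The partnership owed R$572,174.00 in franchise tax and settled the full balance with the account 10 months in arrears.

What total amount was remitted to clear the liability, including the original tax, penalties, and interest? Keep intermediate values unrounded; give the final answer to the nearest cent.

R$724,907.03

Penalty (uncapped): 10 × 2.25% × R$572,174.00 = R$128,739.15; cap = 20% × R$572,174.00 = R$114,434.80 → penalty = R$114,434.80
Interest: R$572,174.00 × ((1 + 0.0065)^10 − 1) = R$572,174.00 × 0.0669346… = R$38,298.2280…
Total = R$572,174.00 + R$114,434.8000 + R$38,298.2280… = R$724,907.03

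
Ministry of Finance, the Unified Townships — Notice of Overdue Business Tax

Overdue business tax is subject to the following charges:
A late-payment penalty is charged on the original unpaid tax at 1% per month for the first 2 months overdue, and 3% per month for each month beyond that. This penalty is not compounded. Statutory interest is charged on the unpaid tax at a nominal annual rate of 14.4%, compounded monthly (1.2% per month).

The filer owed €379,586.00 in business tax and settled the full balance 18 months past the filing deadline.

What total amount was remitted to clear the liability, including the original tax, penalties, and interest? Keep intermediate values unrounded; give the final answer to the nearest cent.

€660,292.77

Penalty, months 1–2: 2 × 1% × €379,586.00 = €7,591.72
Penalty, months 3–18: 16 × 3% × €379,586.00 = €182,201.28
Interest: €379,586.00 × ((1 + 0.012)^18 − 1) = €379,586.00 × 0.2395077… = €90,913.7655…
Total = €379,586.00 + €189,793.0000 + €90,913.7655… = €660,292.77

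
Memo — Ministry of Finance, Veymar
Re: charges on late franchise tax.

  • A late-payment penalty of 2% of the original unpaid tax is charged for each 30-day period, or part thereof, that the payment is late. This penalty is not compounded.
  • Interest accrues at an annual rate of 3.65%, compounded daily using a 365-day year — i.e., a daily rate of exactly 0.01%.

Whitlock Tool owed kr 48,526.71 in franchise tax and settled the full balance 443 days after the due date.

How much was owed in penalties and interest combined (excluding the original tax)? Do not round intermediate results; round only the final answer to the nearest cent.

Penalty periods: ⌈443/30⌉ = 15; penalty = 15 × 2% × kr 48,526.71 = kr 14,558.01…
Interest: kr 48,526.71 × ((1 + 0.0001)^443 − 1) = kr 48,526.71 × 0.04529358… = kr 2,197.9485…
Penalties + interest = kr 14,558.0130 + kr 2,197.9485… = kr 16,755.96

kr 16,755.96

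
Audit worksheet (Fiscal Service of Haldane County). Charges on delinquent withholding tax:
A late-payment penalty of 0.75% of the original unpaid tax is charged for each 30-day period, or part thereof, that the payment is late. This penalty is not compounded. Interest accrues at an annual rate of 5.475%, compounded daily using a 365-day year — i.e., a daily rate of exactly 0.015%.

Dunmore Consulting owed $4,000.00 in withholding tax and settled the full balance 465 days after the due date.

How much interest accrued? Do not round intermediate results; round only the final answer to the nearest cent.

$288.94

Interest: $4,000.00 × ((1 + 0.00015)^465 − 1) = $4,000.00 × 0.07223448… = $288.9379…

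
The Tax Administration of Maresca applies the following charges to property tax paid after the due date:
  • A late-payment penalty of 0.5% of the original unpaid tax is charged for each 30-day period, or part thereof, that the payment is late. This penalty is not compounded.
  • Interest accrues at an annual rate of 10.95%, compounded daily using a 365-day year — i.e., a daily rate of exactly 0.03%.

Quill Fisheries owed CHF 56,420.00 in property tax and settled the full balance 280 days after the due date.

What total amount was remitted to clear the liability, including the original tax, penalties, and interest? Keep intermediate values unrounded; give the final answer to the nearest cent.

CHF 64,184.25

Penalty periods: ⌈280/30⌉ = 10; penalty = 10 × 0.5% × CHF 56,420.00 = CHF 2,821.00
Interest: CHF 56,420.00 × ((1 + 0.0003)^280 − 1) = CHF 56,420.00 × 0.08761519… = CHF 4,943.2492…
Total = CHF 56,420.00 + CHF 2,821.0000 + CHF 4,943.2492… = CHF 64,184.25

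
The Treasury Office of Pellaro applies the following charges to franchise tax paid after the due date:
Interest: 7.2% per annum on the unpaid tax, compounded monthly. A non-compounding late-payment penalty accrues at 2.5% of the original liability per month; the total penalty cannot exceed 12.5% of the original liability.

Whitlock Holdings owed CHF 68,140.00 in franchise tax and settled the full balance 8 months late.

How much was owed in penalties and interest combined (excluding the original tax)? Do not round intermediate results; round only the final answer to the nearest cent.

Penalty (uncapped): 8 × 2.5% × CHF 68,140.00 = CHF 13,628.00; cap = 12.5% × CHF 68,140.00 = CHF 8,517.50 → penalty = CHF 8,517.50
Interest (7.2%/yr ÷ 12 = 0.6%/month): CHF 68,140.00 × ((1 + 0.006)^8 − 1) = CHF 3,340.2356…
Penalties + interest = CHF 8,517.5000 + CHF 3,340.2356… = CHF 11,857.74

CHF 11,857.74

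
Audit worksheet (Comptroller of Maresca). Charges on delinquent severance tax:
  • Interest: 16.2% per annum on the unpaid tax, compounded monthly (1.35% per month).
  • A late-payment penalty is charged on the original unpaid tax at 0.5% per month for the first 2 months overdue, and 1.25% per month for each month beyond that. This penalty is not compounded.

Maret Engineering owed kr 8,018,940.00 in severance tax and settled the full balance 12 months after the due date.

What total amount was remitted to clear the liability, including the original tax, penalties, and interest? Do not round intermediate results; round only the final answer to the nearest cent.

kr 10,501,496.25

Penalty, months 1–2: 2 × 0.5% × kr 8,018,940.00 = kr 80,189.40
Penalty, months 3–12: 10 × 1.25% × kr 8,018,940.00 = kr 1,002,367.50
Interest: kr 8,018,940.00 × ((1 + 0.0135)^12 − 1) = kr 8,018,940.00 × 0.1745866… = kr 1,399,999.3479…
Total = kr 8,018,940.00 + kr 1,082,556.9000 + kr 1,399,999.3479… = kr 10,501,496.25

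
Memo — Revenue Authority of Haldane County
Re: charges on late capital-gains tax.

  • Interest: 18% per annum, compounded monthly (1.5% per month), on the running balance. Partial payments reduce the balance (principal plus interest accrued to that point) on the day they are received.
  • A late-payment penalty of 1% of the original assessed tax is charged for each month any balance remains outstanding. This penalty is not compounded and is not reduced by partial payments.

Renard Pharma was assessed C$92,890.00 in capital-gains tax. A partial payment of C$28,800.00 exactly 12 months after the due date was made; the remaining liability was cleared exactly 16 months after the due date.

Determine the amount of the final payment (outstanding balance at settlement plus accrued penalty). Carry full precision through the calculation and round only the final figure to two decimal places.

C$102,171.20

Balance at month 12: C$92,890.0000 × (1 + 0.015)^12 = C$111,060.9719…
After C$28,800.00 payment: C$111,060.9719… − C$28,800.00 = C$82,260.9719…
Balance at month 16: C$82,260.9719… × (1 + 0.015)^4 = C$87,308.7973…
Penalty: 16 × 1% × C$92,890.00 = C$14,862.40
Final settlement = outstanding balance + penalty = C$87,308.7973… + C$14,862.40 = C$102,171.20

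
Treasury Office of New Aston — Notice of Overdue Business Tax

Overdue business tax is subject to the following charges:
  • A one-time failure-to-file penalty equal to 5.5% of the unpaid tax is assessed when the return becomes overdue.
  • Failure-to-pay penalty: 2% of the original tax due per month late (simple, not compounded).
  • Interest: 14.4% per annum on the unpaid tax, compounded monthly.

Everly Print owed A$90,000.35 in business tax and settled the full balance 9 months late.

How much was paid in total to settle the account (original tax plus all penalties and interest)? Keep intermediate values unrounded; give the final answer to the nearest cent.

Failure-to-file penalty: 5.5% × A$90,000.35 = A$4,950.02…
Failure-to-pay penalty: 9 × 2% × A$90,000.35 = A$16,200.06…
Interest (14.4%/yr ÷ 12 = 1.2%/month): A$90,000.35 × ((1 + 0.012)^9 − 1) = A$10,199.9013…
Total = A$90,000.35 + A$21,150.0823… + A$10,199.9013… = A$121,350.33

A$121,350.33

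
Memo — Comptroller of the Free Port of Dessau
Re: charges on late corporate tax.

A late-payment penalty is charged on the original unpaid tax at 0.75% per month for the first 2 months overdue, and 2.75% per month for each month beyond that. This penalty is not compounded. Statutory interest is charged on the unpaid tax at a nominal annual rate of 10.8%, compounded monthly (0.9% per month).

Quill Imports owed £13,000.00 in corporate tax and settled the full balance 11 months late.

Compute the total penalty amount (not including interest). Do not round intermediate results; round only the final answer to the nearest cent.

£3,412.50

Penalty, months 1–2: 2 × 0.75% × £13,000.00 = £195.00
Penalty, months 3–11: 9 × 2.75% × £13,000.00 = £3,217.50
Total penalty = £195.00 + £3,217.50 = £3,412.50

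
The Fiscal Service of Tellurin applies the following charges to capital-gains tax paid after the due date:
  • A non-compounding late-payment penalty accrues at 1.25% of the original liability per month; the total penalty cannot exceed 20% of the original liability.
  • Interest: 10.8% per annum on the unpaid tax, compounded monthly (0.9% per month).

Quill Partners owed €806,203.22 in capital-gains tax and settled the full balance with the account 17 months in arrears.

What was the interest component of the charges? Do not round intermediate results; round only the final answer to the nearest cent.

Interest: €806,203.22 × ((1 + 0.009)^17 − 1) = €806,203.22 × 0.1645277… = €132,642.7674…

€132,642.77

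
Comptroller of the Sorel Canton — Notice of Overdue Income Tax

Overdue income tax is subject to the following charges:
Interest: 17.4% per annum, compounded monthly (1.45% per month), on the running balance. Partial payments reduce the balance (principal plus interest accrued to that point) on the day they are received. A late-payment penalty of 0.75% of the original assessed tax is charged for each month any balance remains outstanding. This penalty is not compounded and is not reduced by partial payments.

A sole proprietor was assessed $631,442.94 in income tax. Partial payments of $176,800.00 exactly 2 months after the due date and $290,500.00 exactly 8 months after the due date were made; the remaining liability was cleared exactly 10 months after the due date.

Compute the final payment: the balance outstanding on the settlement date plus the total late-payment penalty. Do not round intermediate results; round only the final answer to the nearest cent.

Balance at month 2: $631,442.9400 × (1 + 0.0145)^2 = $649,887.5461…
After $176,800.00 payment: $649,887.5461… − $176,800.00 = $473,087.5461…
Balance at month 8: $473,087.5461… × (1 + 0.0145)^6 = $515,767.3233…
After $290,500.00 payment: $515,767.3233… − $290,500.00 = $225,267.3233…
Balance at month 10: $225,267.3233… × (1 + 0.0145)^2 = $231,847.4382…
Penalty: 10 × 0.75% × $631,442.94 = $47,358.22…
Final settlement = outstanding balance + penalty = $231,847.4382… + $47,358.22… = $279,205.66

$279,205.66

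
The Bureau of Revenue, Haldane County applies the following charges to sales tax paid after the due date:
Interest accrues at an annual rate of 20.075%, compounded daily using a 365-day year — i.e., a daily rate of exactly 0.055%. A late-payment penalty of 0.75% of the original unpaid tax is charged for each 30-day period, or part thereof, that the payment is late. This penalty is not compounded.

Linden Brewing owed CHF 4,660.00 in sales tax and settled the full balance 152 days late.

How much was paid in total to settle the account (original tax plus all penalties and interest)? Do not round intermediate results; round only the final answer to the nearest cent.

Penalty periods: ⌈152/30⌉ = 6; penalty = 6 × 0.75% × CHF 4,660.00 = CHF 209.70
Interest: CHF 4,660.00 × ((1 + 0.00055)^152 − 1) = CHF 4,660.00 × 0.08716894… = CHF 406.2073…
Total = CHF 4,660.00 + CHF 209.7000 + CHF 406.2073… = CHF 5,275.91

CHF 5,275.91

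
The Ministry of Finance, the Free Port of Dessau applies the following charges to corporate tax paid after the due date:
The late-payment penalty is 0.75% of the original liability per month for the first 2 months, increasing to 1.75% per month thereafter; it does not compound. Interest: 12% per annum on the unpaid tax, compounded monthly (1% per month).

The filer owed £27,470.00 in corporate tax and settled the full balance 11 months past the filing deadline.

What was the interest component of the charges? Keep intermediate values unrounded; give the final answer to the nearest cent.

£3,177.41

Interest: £27,470.00 × ((1 + 0.01)^11 − 1) = £27,470.00 × 0.1156683… = £3,177.4095…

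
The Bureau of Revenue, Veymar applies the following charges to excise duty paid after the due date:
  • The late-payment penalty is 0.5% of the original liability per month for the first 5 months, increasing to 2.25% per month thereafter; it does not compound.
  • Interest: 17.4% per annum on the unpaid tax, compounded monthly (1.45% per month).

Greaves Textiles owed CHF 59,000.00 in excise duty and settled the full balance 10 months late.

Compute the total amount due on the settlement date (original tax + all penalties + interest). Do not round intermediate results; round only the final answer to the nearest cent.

CHF 76,247.86

Penalty, months 1–5: 5 × 0.5% × CHF 59,000.00 = CHF 1,475.00
Penalty, months 6–10: 5 × 2.25% × CHF 59,000.00 = CHF 6,637.50
Interest: CHF 59,000.00 × ((1 + 0.0145)^10 − 1) = CHF 59,000.00 × 0.1548365… = CHF 9,135.3554…
Total = CHF 59,000.00 + CHF 8,112.5000 + CHF 9,135.3554… = CHF 76,247.86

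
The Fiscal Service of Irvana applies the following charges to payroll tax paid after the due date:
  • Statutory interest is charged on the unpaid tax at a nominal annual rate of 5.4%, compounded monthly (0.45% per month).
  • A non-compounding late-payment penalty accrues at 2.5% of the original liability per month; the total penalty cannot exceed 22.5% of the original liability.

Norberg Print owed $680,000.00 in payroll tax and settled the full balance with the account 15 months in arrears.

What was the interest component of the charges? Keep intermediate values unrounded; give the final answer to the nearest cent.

Interest: $680,000.00 × ((1 + 0.0045)^15 − 1) = $680,000.00 × 0.0696683… = $47,374.4285…

$47,374.43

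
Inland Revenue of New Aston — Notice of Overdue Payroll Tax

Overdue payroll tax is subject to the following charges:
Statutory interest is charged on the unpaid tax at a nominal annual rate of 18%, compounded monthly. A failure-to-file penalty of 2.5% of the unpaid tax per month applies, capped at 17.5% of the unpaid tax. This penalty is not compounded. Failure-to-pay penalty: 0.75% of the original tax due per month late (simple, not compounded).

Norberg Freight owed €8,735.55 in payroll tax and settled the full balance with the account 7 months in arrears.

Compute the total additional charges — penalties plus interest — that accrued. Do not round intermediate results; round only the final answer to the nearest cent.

Failure-to-file: 7 × 2.5% × €8,735.55 = €1,528.72…, capped at 17.5% × €8,735.55 = €1,528.72…
Failure-to-pay penalty: 7 × 0.75% × €8,735.55 = €458.62…
Interest (18%/yr ÷ 12 = 1.5%/month): €8,735.55 × ((1 + 0.015)^7 − 1) = €959.5557…
Penalties + interest = €1,987.3376… + €959.5557… = €2,946.89

€2,946.89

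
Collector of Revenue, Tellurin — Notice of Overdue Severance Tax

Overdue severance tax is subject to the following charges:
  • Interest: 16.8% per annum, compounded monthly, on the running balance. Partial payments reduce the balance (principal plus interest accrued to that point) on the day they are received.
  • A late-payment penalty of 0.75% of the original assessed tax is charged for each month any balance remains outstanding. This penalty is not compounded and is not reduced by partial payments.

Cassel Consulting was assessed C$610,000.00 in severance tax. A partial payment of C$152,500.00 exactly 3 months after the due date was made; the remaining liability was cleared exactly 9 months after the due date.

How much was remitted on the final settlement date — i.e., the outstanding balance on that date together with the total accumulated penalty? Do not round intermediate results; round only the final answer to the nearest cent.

C$566,715.95

Monthly rate = 16.8% ÷ 12 = 1.4%
Balance at month 3: C$610,000.0000 × (1 + 0.014)^3 = C$635,980.3538…
After C$152,500.00 payment: C$635,980.3538… − C$152,500.00 = C$483,480.3538…
Balance at month 9: C$483,480.3538… × (1 + 0.014)^6 = C$525,540.9494…
Penalty: 9 × 0.75% × C$610,000.00 = C$41,175.00
Final settlement = outstanding balance + penalty = C$525,540.9494… + C$41,175.00 = C$566,715.95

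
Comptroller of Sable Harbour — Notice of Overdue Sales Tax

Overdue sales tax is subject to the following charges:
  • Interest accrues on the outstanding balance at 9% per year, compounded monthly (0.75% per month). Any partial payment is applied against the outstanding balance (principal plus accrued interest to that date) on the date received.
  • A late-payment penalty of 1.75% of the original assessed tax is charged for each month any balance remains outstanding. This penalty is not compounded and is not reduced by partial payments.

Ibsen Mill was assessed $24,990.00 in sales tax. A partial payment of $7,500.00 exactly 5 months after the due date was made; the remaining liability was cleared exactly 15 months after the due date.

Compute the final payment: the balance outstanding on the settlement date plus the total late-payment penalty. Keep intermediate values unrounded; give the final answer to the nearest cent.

Balance at month 5: $24,990.0000 × (1 + 0.0075)^5 = $25,941.2877…
After $7,500.00 payment: $25,941.2877… − $7,500.00 = $18,441.2877…
Balance at month 15: $18,441.2877… × (1 + 0.0075)^10 = $19,872.0097…
Penalty: 15 × 1.75% × $24,990.00 = $6,559.88…
Final settlement = outstanding balance + penalty = $19,872.0097… + $6,559.88… = $26,431.88

$26,431.88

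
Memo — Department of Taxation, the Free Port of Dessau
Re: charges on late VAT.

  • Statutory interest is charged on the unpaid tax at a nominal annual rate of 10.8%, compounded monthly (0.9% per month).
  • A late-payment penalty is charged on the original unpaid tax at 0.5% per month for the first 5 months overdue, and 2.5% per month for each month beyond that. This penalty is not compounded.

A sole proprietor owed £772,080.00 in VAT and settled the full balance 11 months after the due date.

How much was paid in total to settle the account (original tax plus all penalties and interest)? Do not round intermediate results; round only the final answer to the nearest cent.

£987,164.10

Penalty, months 1–5: 5 × 0.5% × £772,080.00 = £19,302.00
Penalty, months 6–11: 6 × 2.5% × £772,080.00 = £115,812.00
Interest: £772,080.00 × ((1 + 0.009)^11 − 1) = £772,080.00 × 0.1035775… = £79,970.0989…
Total = £772,080.00 + £135,114.0000 + £79,970.0989… = £987,164.10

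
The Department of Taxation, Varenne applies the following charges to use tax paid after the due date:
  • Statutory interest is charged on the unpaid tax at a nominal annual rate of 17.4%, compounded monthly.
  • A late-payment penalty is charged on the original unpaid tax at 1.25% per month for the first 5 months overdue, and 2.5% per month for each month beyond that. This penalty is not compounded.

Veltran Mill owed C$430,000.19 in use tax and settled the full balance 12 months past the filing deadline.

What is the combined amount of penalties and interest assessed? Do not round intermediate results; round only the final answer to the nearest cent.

Penalty, months 1–5: 5 × 1.25% × C$430,000.19 = C$26,875.01…
Penalty, months 6–12: 7 × 2.5% × C$430,000.19 = C$75,250.03…
Interest (17.4%/yr ÷ 12 = 1.45%/month): C$430,000.19 × ((1 + 0.0145)^12 − 1) = C$81,084.9618…
Penalties + interest = C$102,125.0451… + C$81,084.9618… = C$183,210.01

C$183,210.01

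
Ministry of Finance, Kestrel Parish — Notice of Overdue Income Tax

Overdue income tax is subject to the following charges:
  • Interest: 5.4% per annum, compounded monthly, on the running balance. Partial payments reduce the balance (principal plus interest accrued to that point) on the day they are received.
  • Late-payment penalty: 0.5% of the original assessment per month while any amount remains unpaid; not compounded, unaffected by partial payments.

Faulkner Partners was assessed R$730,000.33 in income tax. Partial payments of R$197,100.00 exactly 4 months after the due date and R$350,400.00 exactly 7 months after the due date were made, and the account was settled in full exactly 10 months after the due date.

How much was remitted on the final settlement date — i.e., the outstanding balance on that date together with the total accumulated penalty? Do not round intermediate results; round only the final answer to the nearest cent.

R$242,389.97

Monthly rate = 5.4% ÷ 12 = 0.45%
Balance at month 4: R$730,000.3300 × (1 + 0.0045)^4 = R$743,229.2974…
After R$197,100.00 payment: R$743,229.2974… − R$197,100.00 = R$546,129.2974…
Balance at month 7: R$546,129.2974… × (1 + 0.0045)^3 = R$553,535.2700…
After R$350,400.00 payment: R$553,535.2700… − R$350,400.00 = R$203,135.2700…
Balance at month 10: R$203,135.2700… × (1 + 0.0045)^3 = R$205,889.9551…
Penalty: 10 × 0.5% × R$730,000.33 = R$36,500.02…
Final settlement = outstanding balance + penalty = R$205,889.9551… + R$36,500.02… = R$242,389.97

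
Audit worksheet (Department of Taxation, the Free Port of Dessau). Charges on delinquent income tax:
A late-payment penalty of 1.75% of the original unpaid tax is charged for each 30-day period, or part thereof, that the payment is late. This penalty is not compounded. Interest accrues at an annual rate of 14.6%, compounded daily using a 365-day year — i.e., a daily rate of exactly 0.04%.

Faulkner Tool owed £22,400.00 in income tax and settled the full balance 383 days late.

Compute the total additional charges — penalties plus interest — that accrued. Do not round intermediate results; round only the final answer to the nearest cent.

£8,803.70

Penalty periods: ⌈383/30⌉ = 13; penalty = 13 × 1.75% × £22,400.00 = £5,096.00
Interest: £22,400.00 × ((1 + 0.0004)^383 − 1) = £22,400.00 × 0.16552236… = £3,707.7010…
Penalties + interest = £5,096.0000 + £3,707.7010… = £8,803.70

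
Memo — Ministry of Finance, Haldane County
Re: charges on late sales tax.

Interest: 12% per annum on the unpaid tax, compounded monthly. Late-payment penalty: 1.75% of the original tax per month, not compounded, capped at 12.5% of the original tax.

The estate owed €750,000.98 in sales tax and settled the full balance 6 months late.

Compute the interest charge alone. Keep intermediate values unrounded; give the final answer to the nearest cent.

€46,140.17

Interest (12%/yr ÷ 12 = 1%/month): €750,000.98 × ((1 + 0.01)^6 − 1) = €46,140.1732…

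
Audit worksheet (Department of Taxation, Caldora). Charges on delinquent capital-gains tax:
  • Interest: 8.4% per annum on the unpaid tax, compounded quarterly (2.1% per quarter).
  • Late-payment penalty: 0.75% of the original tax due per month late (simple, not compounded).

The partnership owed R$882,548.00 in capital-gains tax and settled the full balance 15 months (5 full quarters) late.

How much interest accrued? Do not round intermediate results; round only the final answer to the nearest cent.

Interest: R$882,548.00 × ((1 + 0.021)^5 − 1) = R$882,548.00 × 0.1095036… = R$96,642.1712…

R$96,642.17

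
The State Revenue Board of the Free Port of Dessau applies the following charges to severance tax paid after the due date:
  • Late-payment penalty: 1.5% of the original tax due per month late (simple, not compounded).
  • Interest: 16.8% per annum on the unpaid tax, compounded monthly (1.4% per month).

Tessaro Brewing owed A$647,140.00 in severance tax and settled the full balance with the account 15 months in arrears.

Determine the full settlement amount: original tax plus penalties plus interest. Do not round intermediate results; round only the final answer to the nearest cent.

A$942,807.01

Late-payment penalty = 1.5% × A$647,140.00 × 15 mo = A$145,606.50
Interest: A$647,140.00 × ((1 + 0.014)^15 − 1) = A$647,140.00 × 0.2318826… = A$150,060.5131…
Total = A$647,140.00 + A$145,606.5000 + A$150,060.5131… = A$942,807.01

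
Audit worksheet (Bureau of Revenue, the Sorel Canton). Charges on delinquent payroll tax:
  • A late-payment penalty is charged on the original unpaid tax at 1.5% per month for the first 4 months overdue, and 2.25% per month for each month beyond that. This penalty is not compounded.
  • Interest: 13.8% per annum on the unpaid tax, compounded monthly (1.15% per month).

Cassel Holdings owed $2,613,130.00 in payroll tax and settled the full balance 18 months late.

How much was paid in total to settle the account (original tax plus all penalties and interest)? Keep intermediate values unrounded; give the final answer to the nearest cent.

$4,190,233.84

Penalty, months 1–4: 4 × 1.5% × $2,613,130.00 = $156,787.80
Penalty, months 5–18: 14 × 2.25% × $2,613,130.00 = $823,135.95
Interest: $2,613,130.00 × ((1 + 0.0115)^18 − 1) = $2,613,130.00 × 0.2285306… = $597,180.0903…
Total = $2,613,130.00 + $979,923.7500 + $597,180.0903… = $4,190,233.84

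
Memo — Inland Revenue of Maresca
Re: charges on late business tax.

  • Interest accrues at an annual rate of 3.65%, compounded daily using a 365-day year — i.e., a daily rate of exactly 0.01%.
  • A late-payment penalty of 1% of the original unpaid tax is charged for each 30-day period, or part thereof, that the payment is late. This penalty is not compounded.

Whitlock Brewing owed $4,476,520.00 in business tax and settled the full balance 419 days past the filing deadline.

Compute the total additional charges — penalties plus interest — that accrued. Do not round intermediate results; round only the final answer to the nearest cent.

$818,254.18

Penalty periods: ⌈419/30⌉ = 14; penalty = 14 × 1% × $4,476,520.00 = $626,712.80
Interest: $4,476,520.00 × ((1 + 0.0001)^419 − 1) = $4,476,520.00 × 0.04278801… = $191,541.3826…
Penalties + interest = $626,712.8000 + $191,541.3826… = $818,254.18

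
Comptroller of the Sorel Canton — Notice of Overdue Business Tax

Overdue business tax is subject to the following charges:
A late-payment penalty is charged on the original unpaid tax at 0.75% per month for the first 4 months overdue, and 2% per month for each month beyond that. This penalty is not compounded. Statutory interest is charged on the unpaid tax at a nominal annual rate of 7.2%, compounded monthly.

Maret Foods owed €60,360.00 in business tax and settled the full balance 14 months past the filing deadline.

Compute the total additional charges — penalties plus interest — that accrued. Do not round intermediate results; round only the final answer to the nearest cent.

€19,155.60

Penalty, months 1–4: 4 × 0.75% × €60,360.00 = €1,810.80
Penalty, months 5–14: 10 × 2% × €60,360.00 = €12,072.00
Interest (7.2%/yr ÷ 12 = 0.6%/month): €60,360.00 × ((1 + 0.006)^14 − 1) = €5,272.8044…
Penalties + interest = €13,882.8000 + €5,272.8044… = €19,155.60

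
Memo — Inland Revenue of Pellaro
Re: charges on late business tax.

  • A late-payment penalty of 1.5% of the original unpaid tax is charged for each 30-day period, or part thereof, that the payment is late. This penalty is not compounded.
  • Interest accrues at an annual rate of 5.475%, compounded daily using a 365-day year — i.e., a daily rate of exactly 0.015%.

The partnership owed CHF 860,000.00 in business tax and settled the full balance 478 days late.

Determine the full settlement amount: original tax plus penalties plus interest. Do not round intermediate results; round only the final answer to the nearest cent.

Penalty periods: ⌈478/30⌉ = 16; penalty = 16 × 1.5% × CHF 860,000.00 = CHF 206,400.00
Interest: CHF 860,000.00 × ((1 + 0.00015)^478 − 1) = CHF 860,000.00 × 0.07432722… = CHF 63,921.4085…
Total = CHF 860,000.00 + CHF 206,400.0000 + CHF 63,921.4085… = CHF 1,130,321.41

CHF 1,130,321.41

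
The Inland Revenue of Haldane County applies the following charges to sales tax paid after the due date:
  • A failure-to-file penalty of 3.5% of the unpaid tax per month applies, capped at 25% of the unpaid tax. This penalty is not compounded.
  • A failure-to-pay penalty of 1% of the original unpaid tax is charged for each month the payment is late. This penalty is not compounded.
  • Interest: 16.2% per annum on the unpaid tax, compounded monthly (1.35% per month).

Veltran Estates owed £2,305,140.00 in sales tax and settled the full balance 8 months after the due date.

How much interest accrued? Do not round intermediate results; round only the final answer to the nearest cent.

£261,041.27

Interest: £2,305,140.00 × ((1 + 0.0135)^8 − 1) = £2,305,140.00 × 0.1132431… = £261,041.2718…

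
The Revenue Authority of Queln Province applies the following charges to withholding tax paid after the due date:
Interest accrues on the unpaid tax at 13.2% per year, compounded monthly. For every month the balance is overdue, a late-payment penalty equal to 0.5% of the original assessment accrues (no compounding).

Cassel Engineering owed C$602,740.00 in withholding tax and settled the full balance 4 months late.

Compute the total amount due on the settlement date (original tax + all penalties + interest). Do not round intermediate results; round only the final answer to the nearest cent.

C$641,756.17

Late-payment penalty = 0.5% × C$602,740.00 × 4 mo = C$12,054.80
Interest (13.2%/yr ÷ 12 = 1.1%/month): C$602,740.00 × ((1 + 0.011)^4 − 1) = C$26,961.3671…
Total = C$602,740.00 + C$12,054.8000 + C$26,961.3671… = C$641,756.17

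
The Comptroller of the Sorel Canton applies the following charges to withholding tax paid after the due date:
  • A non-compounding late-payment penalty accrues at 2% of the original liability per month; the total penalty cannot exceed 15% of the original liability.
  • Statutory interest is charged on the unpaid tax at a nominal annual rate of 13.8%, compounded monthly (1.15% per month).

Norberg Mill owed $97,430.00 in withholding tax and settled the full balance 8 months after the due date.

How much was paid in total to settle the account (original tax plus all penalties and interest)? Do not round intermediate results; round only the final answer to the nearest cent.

Penalty (uncapped): 8 × 2% × $97,430.00 = $15,588.80; cap = 15% × $97,430.00 = $14,614.50 → penalty = $14,614.50
Interest: $97,430.00 × ((1 + 0.0115)^8 − 1) = $97,430.00 × 0.0957894… = $9,332.7617…
Total = $97,430.00 + $14,614.5000 + $9,332.7617… = $121,377.26

$121,377.26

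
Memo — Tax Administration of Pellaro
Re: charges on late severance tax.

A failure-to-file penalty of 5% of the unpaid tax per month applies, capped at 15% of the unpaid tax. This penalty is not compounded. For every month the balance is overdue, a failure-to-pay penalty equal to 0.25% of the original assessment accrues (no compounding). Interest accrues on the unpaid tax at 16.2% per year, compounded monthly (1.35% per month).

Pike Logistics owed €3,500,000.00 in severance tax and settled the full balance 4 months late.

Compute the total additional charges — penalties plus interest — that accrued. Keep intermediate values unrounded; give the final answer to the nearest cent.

€752,861.81

Failure-to-file: 4 × 5% × €3,500,000.00 = €700,000.00, capped at 15% × €3,500,000.00 = €525,000.00
Failure-to-pay penalty = 0.25% × €3,500,000.00 × 4 mo = €35,000.00
Interest: €3,500,000.00 × ((1 + 0.0135)^4 − 1) = €3,500,000.00 × 0.0551034… = €192,861.8115…
Penalties + interest = €560,000.0000 + €192,861.8115… = €752,861.81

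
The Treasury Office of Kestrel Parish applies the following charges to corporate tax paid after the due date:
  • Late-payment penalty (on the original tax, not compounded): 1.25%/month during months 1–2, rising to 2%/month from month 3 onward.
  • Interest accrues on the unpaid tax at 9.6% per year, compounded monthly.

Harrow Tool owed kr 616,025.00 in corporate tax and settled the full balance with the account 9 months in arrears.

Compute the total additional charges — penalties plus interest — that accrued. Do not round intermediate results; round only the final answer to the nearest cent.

Penalty, months 1–2: 2 × 1.25% × kr 616,025.00 = kr 15,400.63…
Penalty, months 3–9: 7 × 2% × kr 616,025.00 = kr 86,243.50
Interest (9.6%/yr ÷ 12 = 0.8%/month): kr 616,025.00 × ((1 + 0.008)^9 − 1) = kr 45,799.9361…
Penalties + interest = kr 101,644.1250 + kr 45,799.9361… = kr 147,444.06

kr 147,444.06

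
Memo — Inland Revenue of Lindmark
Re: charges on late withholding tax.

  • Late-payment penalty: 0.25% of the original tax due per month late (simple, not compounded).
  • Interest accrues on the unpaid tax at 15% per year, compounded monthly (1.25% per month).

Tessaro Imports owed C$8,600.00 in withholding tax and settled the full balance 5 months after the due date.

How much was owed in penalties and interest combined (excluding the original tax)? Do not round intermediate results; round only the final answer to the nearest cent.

Late-payment penalty: 5 × 0.25% × C$8,600.00 = C$107.50
Interest: C$8,600.00 × ((1 + 0.0125)^5 − 1) = C$8,600.00 × 0.0640822… = C$551.1065…
Penalties + interest = C$107.5000 + C$551.1065… = C$658.61

C$658.61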